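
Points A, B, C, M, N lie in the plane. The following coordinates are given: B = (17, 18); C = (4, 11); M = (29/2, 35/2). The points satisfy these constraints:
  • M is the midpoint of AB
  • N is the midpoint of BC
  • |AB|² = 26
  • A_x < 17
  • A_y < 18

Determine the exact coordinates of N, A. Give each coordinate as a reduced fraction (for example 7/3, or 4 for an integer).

N = (21/2, 29/2)
A = (12, 17)

1. A_x = 12  [A = 2·M−B = 2·(29/2, 35/2)−(17, 18)]
2. A_y = 17  [A = 2·M−B = 2·(29/2, 35/2)−(17, 18)]
   so A = (12, 17)
3. N_x = 21/2  [2·N = B+C = (17, 18)+(4, 11)]
4. N_y = 29/2  [2·N = B+C = (17, 18)+(4, 11)]
   so N = (21/2, 29/2)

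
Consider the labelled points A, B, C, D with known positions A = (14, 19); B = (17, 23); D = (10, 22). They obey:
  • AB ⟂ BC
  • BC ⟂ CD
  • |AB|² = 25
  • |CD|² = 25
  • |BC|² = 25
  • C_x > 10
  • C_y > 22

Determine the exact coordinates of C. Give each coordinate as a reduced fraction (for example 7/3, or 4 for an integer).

C = (13, 26)

1. C_x = 13  [[AB ⟂ BC ⇒ 3x+4y-143=0] ∩ [|C−(10, 22)|²=25]]
2. C_y = 26  [[AB ⟂ BC ⇒ 3x+4y-143=0] ∩ [|C−(10, 22)|²=25]]
   so C = (13, 26)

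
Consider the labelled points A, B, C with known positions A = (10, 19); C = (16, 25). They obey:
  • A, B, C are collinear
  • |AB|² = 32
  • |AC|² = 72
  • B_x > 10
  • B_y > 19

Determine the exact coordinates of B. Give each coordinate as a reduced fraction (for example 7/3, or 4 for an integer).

B = (14, 23)

1. B_x = 14  [[A, B, C are collinear ⇒ 6x-6y+54=0] ∩ [|B−(10, 19)|²=32]]
2. B_y = 23  [[A, B, C are collinear ⇒ 6x-6y+54=0] ∩ [|B−(10, 19)|²=32]]
   so B = (14, 23)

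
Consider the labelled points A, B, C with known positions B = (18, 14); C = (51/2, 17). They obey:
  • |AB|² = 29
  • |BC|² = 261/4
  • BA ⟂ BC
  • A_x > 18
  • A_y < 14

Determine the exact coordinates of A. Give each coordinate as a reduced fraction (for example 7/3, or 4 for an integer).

1. A_x = 20  [[BA ⟂ BC ⇒ 15/2x+3y-177=0] ∩ [|A−(18, 14)|²=29]]
2. A_y = 9  [[BA ⟂ BC ⇒ 15/2x+3y-177=0] ∩ [|A−(18, 14)|²=29]]
   so A = (20, 9)

A = (20, 9)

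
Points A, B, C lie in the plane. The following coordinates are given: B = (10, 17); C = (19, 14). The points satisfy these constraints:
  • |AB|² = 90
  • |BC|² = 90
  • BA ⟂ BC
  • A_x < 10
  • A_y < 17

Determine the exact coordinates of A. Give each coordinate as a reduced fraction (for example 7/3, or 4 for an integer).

1. A_x = 7  [[BA ⟂ BC ⇒ 9x-3y-39=0] ∩ [|A−(10, 17)|²=90]]
2. A_y = 8  [[BA ⟂ BC ⇒ 9x-3y-39=0] ∩ [|A−(10, 17)|²=90]]
   so A = (7, 8)

A = (7, 8)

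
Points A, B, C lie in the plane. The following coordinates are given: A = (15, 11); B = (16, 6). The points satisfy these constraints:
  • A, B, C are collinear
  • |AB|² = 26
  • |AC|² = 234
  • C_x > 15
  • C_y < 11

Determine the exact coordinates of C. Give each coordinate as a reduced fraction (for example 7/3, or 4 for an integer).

1. C_x = 18  [[A, B, C are collinear ⇒ 5x+1y-86=0] ∩ [|C−(15, 11)|²=234]]
2. C_y = -4  [[A, B, C are collinear ⇒ 5x+1y-86=0] ∩ [|C−(15, 11)|²=234]]
   so C = (18, -4)

C = (18, -4)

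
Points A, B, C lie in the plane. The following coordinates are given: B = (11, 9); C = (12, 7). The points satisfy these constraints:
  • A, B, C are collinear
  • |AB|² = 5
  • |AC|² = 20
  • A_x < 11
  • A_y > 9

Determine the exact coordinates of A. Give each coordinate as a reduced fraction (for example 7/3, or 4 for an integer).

1. A_x = 10  [[A, B, C are collinear ⇒ 2x+1y-31=0] ∩ [|A−(11, 9)|²=5]]
2. A_y = 11  [[A, B, C are collinear ⇒ 2x+1y-31=0] ∩ [|A−(11, 9)|²=5]]
   so A = (10, 11)

A = (10, 11)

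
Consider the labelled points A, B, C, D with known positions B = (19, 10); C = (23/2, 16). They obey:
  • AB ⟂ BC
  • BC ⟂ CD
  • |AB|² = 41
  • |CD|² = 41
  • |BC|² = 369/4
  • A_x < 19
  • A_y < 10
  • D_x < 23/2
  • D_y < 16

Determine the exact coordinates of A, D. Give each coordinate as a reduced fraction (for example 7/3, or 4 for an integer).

A = (15, 5)
D = (15/2, 11)

1. A_x = 15  [[AB ⟂ BC ⇒ 15/2x-6y-165/2=0] ∩ [|A−(19, 10)|²=41]]
2. A_y = 5  [[AB ⟂ BC ⇒ 15/2x-6y-165/2=0] ∩ [|A−(19, 10)|²=41]]
   so A = (15, 5)
3. D_x = 15/2  [[BC ⟂ CD ⇒ -15/2x+6y-39/4=0] ∩ [|D−(23/2, 16)|²=41]]
4. D_y = 11  [[BC ⟂ CD ⇒ -15/2x+6y-39/4=0] ∩ [|D−(23/2, 16)|²=41]]
   so D = (15/2, 11)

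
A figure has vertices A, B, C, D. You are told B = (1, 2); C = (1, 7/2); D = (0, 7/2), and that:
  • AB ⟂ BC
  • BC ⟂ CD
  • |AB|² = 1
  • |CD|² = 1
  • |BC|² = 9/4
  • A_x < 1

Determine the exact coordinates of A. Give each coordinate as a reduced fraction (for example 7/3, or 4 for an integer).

A = (0, 2)

1. A_x = 0  [[AB ⟂ BC ⇒ -3/2y+3=0] ∩ [|A−(1, 2)|²=1]]
2. A_y = 2  [[AB ⟂ BC ⇒ -3/2y+3=0] ∩ [|A−(1, 2)|²=1]]
   so A = (0, 2)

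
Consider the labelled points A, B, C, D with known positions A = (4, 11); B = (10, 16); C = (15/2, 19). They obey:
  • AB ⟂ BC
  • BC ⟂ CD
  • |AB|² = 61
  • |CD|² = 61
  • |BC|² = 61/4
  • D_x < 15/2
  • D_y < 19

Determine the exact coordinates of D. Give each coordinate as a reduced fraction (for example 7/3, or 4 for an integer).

1. D_x = 3/2  [[BC ⟂ CD ⇒ -5/2x+3y-153/4=0] ∩ [|D−(15/2, 19)|²=61]]
2. D_y = 14  [[BC ⟂ CD ⇒ -5/2x+3y-153/4=0] ∩ [|D−(15/2, 19)|²=61]]
   so D = (3/2, 14)

D = (3/2, 14)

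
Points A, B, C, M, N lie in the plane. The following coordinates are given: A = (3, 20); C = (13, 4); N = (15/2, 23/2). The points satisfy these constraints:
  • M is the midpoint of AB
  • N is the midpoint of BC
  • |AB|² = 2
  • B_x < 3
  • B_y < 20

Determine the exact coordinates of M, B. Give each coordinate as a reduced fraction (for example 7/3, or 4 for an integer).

1. B_x = 2  [B = 2·N−C = 2·(15/2, 23/2)−(13, 4)]
2. B_y = 19  [B = 2·N−C = 2·(15/2, 23/2)−(13, 4)]
   so B = (2, 19)
3. M_x = 5/2  [2·M = A+B = (3, 20)+(2, 19)]
4. M_y = 39/2  [2·M = A+B = (3, 20)+(2, 19)]
   so M = (5/2, 39/2)

M = (5/2, 39/2)
B = (2, 19)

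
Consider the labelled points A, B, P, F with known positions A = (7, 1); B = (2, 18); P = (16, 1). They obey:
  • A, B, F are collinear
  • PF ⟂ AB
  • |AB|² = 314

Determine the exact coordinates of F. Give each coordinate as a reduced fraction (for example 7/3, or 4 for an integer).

1. F_x = 2423/314  [[A, B, F are collinear ⇒ -17x-5y+124=0] ∩ [PF ⟂ AB ⇒ -5x+17y+63=0]]
2. F_y = -451/314  [[A, B, F are collinear ⇒ -17x-5y+124=0] ∩ [PF ⟂ AB ⇒ -5x+17y+63=0]]
   so F = (2423/314, -451/314)

F = (2423/314, -451/314)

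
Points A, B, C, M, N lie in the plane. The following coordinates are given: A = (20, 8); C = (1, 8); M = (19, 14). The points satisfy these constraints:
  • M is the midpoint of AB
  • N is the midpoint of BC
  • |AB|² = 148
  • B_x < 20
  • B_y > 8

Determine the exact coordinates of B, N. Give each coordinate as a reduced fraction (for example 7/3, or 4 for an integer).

B = (18, 20)
N = (19/2, 14)

1. B_x = 18  [B = 2·M−A = 2·(19, 14)−(20, 8)]
2. B_y = 20  [B = 2·M−A = 2·(19, 14)−(20, 8)]
   so B = (18, 20)
3. N_x = 19/2  [2·N = B+C = (18, 20)+(1, 8)]
4. N_y = 14  [2·N = B+C = (18, 20)+(1, 8)]
   so N = (19/2, 14)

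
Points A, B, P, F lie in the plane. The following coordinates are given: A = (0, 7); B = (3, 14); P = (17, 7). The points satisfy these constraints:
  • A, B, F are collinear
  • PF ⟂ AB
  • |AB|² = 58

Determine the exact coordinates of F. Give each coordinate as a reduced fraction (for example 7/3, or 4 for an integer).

1. F_x = 153/58  [[A, B, F are collinear ⇒ -7x+3y-21=0] ∩ [PF ⟂ AB ⇒ 3x+7y-100=0]]
2. F_y = 763/58  [[A, B, F are collinear ⇒ -7x+3y-21=0] ∩ [PF ⟂ AB ⇒ 3x+7y-100=0]]
   so F = (153/58, 763/58)

F = (153/58, 763/58)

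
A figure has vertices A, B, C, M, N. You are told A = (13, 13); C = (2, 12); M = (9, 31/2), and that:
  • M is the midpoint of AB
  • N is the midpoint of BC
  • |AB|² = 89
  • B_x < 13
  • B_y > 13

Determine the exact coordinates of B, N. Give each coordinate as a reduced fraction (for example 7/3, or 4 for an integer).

1. B_x = 5  [B = 2·M−A = 2·(9, 31/2)−(13, 13)]
2. B_y = 18  [B = 2·M−A = 2·(9, 31/2)−(13, 13)]
   so B = (5, 18)
3. N_x = 7/2  [2·N = B+C = (5, 18)+(2, 12)]
4. N_y = 15  [2·N = B+C = (5, 18)+(2, 12)]
   so N = (7/2, 15)

B = (5, 18)
N = (7/2, 15)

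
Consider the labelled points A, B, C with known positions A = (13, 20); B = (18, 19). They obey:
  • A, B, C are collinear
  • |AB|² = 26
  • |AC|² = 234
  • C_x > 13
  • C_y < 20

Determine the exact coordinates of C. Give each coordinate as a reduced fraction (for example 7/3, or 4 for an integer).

1. C_x = 28  [[A, B, C are collinear ⇒ 1x+5y-113=0] ∩ [|C−(13, 20)|²=234]]
2. C_y = 17  [[A, B, C are collinear ⇒ 1x+5y-113=0] ∩ [|C−(13, 20)|²=234]]
   so C = (28, 17)

C = (28, 17)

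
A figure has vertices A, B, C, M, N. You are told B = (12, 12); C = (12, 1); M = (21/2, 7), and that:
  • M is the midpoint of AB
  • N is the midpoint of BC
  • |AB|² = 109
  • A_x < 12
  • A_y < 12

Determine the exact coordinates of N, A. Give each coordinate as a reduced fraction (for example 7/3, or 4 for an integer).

N = (12, 13/2)
A = (9, 2)

1. A_x = 9  [A = 2·M−B = 2·(21/2, 7)−(12, 12)]
2. A_y = 2  [A = 2·M−B = 2·(21/2, 7)−(12, 12)]
   so A = (9, 2)
3. N_x = 12  [2·N = B+C = (12, 12)+(12, 1)]
4. N_y = 13/2  [2·N = B+C = (12, 12)+(12, 1)]
   so N = (12, 13/2)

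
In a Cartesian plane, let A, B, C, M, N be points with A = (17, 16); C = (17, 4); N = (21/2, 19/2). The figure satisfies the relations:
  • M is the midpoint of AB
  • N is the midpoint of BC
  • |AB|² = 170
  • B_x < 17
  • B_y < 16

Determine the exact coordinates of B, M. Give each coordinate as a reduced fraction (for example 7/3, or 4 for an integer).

1. B_x = 4  [B = 2·N−C = 2·(21/2, 19/2)−(17, 4)]
2. B_y = 15  [B = 2·N−C = 2·(21/2, 19/2)−(17, 4)]
   so B = (4, 15)
3. M_x = 21/2  [2·M = A+B = (17, 16)+(4, 15)]
4. M_y = 31/2  [2·M = A+B = (17, 16)+(4, 15)]
   so M = (21/2, 31/2)

B = (4, 15)
M = (21/2, 31/2)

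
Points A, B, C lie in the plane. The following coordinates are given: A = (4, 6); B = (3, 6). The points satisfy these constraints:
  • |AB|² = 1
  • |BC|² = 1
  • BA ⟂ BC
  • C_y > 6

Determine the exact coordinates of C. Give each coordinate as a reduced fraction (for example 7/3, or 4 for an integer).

1. C_x = 3  [[BA ⟂ BC ⇒ 1x-3=0] ∩ [|C−(3, 6)|²=1]]
2. C_y = 7  [[BA ⟂ BC ⇒ 1x-3=0] ∩ [|C−(3, 6)|²=1]]
   so C = (3, 7)

C = (3, 7)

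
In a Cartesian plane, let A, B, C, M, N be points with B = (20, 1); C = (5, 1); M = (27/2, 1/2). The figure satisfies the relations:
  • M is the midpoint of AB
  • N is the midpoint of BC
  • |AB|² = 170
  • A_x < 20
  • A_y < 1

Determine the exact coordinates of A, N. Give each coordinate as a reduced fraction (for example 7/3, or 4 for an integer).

A = (7, 0)
N = (25/2, 1)

1. A_x = 7  [A = 2·M−B = 2·(27/2, 1/2)−(20, 1)]
2. A_y = 0  [A = 2·M−B = 2·(27/2, 1/2)−(20, 1)]
   so A = (7, 0)
3. N_x = 25/2  [2·N = B+C = (20, 1)+(5, 1)]
4. N_y = 1  [2·N = B+C = (20, 1)+(5, 1)]
   so N = (25/2, 1)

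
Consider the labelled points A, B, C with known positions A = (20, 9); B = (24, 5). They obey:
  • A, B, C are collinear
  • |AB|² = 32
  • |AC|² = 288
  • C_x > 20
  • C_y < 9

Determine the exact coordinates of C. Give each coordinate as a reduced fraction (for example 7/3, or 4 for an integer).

1. C_x = 32  [[A, B, C are collinear ⇒ 4x+4y-116=0] ∩ [|C−(20, 9)|²=288]]
2. C_y = -3  [[A, B, C are collinear ⇒ 4x+4y-116=0] ∩ [|C−(20, 9)|²=288]]
   so C = (32, -3)

C = (32, -3)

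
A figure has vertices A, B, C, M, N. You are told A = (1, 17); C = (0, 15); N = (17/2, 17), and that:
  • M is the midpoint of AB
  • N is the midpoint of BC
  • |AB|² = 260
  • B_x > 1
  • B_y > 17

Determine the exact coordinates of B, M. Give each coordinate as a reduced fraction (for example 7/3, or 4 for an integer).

1. B_x = 17  [B = 2·N−C = 2·(17/2, 17)−(0, 15)]
2. B_y = 19  [B = 2·N−C = 2·(17/2, 17)−(0, 15)]
   so B = (17, 19)
3. M_x = 9  [2·M = A+B = (1, 17)+(17, 19)]
4. M_y = 18  [2·M = A+B = (1, 17)+(17, 19)]
   so M = (9, 18)

B = (17, 19)
M = (9, 18)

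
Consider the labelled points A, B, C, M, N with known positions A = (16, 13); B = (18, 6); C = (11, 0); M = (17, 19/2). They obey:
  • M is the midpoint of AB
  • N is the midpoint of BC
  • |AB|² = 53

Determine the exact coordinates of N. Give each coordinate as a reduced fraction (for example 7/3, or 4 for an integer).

1. N_x = 29/2  [2·N = B+C = (18, 6)+(11, 0)]
2. N_y = 3  [2·N = B+C = (18, 6)+(11, 0)]
   so N = (29/2, 3)

N = (29/2, 3)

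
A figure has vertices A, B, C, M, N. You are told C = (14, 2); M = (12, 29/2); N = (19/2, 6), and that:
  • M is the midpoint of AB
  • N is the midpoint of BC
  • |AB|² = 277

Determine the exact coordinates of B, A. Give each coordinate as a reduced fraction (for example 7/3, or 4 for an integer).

B = (5, 10)
A = (19, 19)

1. B_x = 5  [B = 2·N−C = 2·(19/2, 6)−(14, 2)]
2. B_y = 10  [B = 2·N−C = 2·(19/2, 6)−(14, 2)]
   so B = (5, 10)
3. A_x = 19  [A = 2·M−B = 2·(12, 29/2)−(5, 10)]
4. A_y = 19  [A = 2·M−B = 2·(12, 29/2)−(5, 10)]
   so A = (19, 19)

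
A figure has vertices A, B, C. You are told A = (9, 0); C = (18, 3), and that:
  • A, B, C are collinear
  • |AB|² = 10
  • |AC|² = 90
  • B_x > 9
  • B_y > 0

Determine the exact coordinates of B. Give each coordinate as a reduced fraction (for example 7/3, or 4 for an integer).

B = (12, 1)

1. B_x = 12  [[A, B, C are collinear ⇒ 3x-9y-27=0] ∩ [|B−(9, 0)|²=10]]
2. B_y = 1  [[A, B, C are collinear ⇒ 3x-9y-27=0] ∩ [|B−(9, 0)|²=10]]
   so B = (12, 1)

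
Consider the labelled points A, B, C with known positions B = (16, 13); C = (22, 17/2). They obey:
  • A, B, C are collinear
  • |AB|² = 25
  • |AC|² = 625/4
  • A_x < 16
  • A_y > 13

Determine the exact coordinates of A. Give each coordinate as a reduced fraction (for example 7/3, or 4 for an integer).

1. A_x = 12  [[A, B, C are collinear ⇒ 9/2x+6y-150=0] ∩ [|A−(16, 13)|²=25]]
2. A_y = 16  [[A, B, C are collinear ⇒ 9/2x+6y-150=0] ∩ [|A−(16, 13)|²=25]]
   so A = (12, 16)

A = (12, 16)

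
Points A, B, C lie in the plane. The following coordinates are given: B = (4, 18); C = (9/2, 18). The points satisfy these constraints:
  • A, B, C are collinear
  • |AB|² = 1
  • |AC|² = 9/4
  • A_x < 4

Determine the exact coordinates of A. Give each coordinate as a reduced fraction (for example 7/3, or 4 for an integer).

1. A_x = 3  [[A, B, C are collinear ⇒ 1/2y-9=0] ∩ [|A−(4, 18)|²=1]]
2. A_y = 18  [[A, B, C are collinear ⇒ 1/2y-9=0] ∩ [|A−(4, 18)|²=1]]
   so A = (3, 18)

A = (3, 18)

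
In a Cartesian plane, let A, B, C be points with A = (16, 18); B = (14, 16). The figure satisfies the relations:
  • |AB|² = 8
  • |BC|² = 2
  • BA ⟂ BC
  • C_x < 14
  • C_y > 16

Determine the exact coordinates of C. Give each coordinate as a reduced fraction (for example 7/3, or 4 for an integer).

1. C_x = 13  [[BA ⟂ BC ⇒ 2x+2y-60=0] ∩ [|C−(14, 16)|²=2]]
2. C_y = 17  [[BA ⟂ BC ⇒ 2x+2y-60=0] ∩ [|C−(14, 16)|²=2]]
   so C = (13, 17)

C = (13, 17)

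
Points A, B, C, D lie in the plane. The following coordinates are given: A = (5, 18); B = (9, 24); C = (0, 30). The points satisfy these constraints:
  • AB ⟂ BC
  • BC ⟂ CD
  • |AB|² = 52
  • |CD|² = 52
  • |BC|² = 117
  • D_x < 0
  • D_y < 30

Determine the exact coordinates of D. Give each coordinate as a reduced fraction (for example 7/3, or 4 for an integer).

1. D_x = -4  [[BC ⟂ CD ⇒ -9x+6y-180=0] ∩ [|D−(0, 30)|²=52]]
2. D_y = 24  [[BC ⟂ CD ⇒ -9x+6y-180=0] ∩ [|D−(0, 30)|²=52]]
   so D = (-4, 24)

D = (-4, 24)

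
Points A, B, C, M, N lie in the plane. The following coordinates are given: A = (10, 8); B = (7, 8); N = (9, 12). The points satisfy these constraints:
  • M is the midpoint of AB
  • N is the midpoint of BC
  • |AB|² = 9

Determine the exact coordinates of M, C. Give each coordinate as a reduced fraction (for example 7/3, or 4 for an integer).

M = (17/2, 8)
C = (11, 16)

1. M_x = 17/2  [2·M = A+B = (10, 8)+(7, 8)]
2. M_y = 8  [2·M = A+B = (10, 8)+(7, 8)]
   so M = (17/2, 8)
3. C_x = 11  [C = 2·N−B = 2·(9, 12)−(7, 8)]
4. C_y = 16  [C = 2·N−B = 2·(9, 12)−(7, 8)]
   so C = (11, 16)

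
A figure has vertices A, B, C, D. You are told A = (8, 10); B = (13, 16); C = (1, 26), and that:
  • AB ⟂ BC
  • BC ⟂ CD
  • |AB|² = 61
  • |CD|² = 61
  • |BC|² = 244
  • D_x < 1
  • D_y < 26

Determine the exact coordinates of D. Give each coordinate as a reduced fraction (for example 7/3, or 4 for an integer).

D = (-4, 20)

1. D_x = -4  [[BC ⟂ CD ⇒ -12x+10y-248=0] ∩ [|D−(1, 26)|²=61]]
2. D_y = 20  [[BC ⟂ CD ⇒ -12x+10y-248=0] ∩ [|D−(1, 26)|²=61]]
   so D = (-4, 20)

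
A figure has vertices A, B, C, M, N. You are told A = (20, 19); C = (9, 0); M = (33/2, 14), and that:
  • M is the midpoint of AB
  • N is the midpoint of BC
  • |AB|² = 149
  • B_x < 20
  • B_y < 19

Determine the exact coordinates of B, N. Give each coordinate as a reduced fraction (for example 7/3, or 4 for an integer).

B = (13, 9)
N = (11, 9/2)

1. B_x = 13  [B = 2·M−A = 2·(33/2, 14)−(20, 19)]
2. B_y = 9  [B = 2·M−A = 2·(33/2, 14)−(20, 19)]
   so B = (13, 9)
3. N_x = 11  [2·N = B+C = (13, 9)+(9, 0)]
4. N_y = 9/2  [2·N = B+C = (13, 9)+(9, 0)]
   so N = (11, 9/2)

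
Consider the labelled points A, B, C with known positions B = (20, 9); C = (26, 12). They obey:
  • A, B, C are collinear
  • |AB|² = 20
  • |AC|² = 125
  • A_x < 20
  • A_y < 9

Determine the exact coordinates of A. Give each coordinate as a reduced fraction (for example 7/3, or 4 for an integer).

A = (16, 7)

1. A_x = 16  [[A, B, C are collinear ⇒ -3x+6y+6=0] ∩ [|A−(20, 9)|²=20]]
2. A_y = 7  [[A, B, C are collinear ⇒ -3x+6y+6=0] ∩ [|A−(20, 9)|²=20]]
   so A = (16, 7)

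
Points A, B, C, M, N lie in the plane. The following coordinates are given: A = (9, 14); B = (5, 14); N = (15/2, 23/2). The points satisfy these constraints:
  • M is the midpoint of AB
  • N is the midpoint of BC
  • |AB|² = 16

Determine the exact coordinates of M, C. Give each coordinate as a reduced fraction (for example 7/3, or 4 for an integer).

M = (7, 14)
C = (10, 9)

1. M_x = 7  [2·M = A+B = (9, 14)+(5, 14)]
2. M_y = 14  [2·M = A+B = (9, 14)+(5, 14)]
   so M = (7, 14)
3. C_x = 10  [C = 2·N−B = 2·(15/2, 23/2)−(5, 14)]
4. C_y = 9  [C = 2·N−B = 2·(15/2, 23/2)−(5, 14)]
   so C = (10, 9)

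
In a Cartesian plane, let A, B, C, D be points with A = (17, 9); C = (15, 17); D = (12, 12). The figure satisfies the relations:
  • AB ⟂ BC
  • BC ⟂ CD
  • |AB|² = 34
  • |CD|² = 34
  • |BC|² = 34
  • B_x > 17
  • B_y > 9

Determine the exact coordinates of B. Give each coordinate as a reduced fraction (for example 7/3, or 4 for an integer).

B = (20, 14)

1. B_x = 20  [[BC ⟂ CD ⇒ 3x+5y-130=0] ∩ [|B−(17, 9)|²=34]]
2. B_y = 14  [[BC ⟂ CD ⇒ 3x+5y-130=0] ∩ [|B−(17, 9)|²=34]]
   so B = (20, 14)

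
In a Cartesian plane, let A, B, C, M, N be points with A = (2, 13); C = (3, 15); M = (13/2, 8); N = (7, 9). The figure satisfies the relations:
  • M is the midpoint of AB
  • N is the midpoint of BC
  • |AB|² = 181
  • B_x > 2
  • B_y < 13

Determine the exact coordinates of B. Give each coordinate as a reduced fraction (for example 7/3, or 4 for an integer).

B = (11, 3)

1. B_x = 11  [B = 2·M−A = 2·(13/2, 8)−(2, 13)]
2. B_y = 3  [B = 2·M−A = 2·(13/2, 8)−(2, 13)]
   so B = (11, 3)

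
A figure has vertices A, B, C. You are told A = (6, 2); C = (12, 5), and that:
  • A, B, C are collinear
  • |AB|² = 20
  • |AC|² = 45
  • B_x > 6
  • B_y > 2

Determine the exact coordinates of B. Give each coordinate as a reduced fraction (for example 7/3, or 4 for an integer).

1. B_x = 10  [[A, B, C are collinear ⇒ 3x-6y-6=0] ∩ [|B−(6, 2)|²=20]]
2. B_y = 4  [[A, B, C are collinear ⇒ 3x-6y-6=0] ∩ [|B−(6, 2)|²=20]]
   so B = (10, 4)

B = (10, 4)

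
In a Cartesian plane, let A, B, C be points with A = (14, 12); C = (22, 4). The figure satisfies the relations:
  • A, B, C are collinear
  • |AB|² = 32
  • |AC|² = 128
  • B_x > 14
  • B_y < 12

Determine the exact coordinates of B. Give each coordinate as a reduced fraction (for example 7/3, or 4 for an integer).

1. B_x = 18  [[A, B, C are collinear ⇒ -8x-8y+208=0] ∩ [|B−(14, 12)|²=32]]
2. B_y = 8  [[A, B, C are collinear ⇒ -8x-8y+208=0] ∩ [|B−(14, 12)|²=32]]
   so B = (18, 8)

B = (18, 8)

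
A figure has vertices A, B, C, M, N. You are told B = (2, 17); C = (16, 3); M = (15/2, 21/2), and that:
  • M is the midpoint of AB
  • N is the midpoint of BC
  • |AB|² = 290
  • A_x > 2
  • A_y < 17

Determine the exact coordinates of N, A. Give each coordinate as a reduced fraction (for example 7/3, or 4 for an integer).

N = (9, 10)
A = (13, 4)

1. A_x = 13  [A = 2·M−B = 2·(15/2, 21/2)−(2, 17)]
2. A_y = 4  [A = 2·M−B = 2·(15/2, 21/2)−(2, 17)]
   so A = (13, 4)
3. N_x = 9  [2·N = B+C = (2, 17)+(16, 3)]
4. N_y = 10  [2·N = B+C = (2, 17)+(16, 3)]
   so N = (9, 10)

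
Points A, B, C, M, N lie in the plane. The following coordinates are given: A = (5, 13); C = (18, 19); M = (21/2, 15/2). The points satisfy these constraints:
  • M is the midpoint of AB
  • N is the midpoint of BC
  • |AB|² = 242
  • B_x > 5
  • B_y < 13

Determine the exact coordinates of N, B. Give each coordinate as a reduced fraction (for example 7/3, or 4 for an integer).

1. B_x = 16  [B = 2·M−A = 2·(21/2, 15/2)−(5, 13)]
2. B_y = 2  [B = 2·M−A = 2·(21/2, 15/2)−(5, 13)]
   so B = (16, 2)
3. N_x = 17  [2·N = B+C = (16, 2)+(18, 19)]
4. N_y = 21/2  [2·N = B+C = (16, 2)+(18, 19)]
   so N = (17, 21/2)

N = (17, 21/2)
B = (16, 2)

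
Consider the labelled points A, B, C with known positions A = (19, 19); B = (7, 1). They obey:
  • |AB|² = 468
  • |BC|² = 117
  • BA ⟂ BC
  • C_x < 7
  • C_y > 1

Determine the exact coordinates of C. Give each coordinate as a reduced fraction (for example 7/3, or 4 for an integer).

C = (-2, 7)

1. C_x = -2  [[BA ⟂ BC ⇒ 12x+18y-102=0] ∩ [|C−(7, 1)|²=117]]
2. C_y = 7  [[BA ⟂ BC ⇒ 12x+18y-102=0] ∩ [|C−(7, 1)|²=117]]
   so C = (-2, 7)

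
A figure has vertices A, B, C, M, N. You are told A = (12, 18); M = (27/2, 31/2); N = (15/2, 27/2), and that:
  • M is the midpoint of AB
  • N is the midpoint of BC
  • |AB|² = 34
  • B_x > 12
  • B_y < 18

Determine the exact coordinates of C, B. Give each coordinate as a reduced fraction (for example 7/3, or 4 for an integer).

1. B_x = 15  [B = 2·M−A = 2·(27/2, 31/2)−(12, 18)]
2. B_y = 13  [B = 2·M−A = 2·(27/2, 31/2)−(12, 18)]
   so B = (15, 13)
3. C_x = 0  [C = 2·N−B = 2·(15/2, 27/2)−(15, 13)]
4. C_y = 14  [C = 2·N−B = 2·(15/2, 27/2)−(15, 13)]
   so C = (0, 14)

C = (0, 14)
B = (15, 13)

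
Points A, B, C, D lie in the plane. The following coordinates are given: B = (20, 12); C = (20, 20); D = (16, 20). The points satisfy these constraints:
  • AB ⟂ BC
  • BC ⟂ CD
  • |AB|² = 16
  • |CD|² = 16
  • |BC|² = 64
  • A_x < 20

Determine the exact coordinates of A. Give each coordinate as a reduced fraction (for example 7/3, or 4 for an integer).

A = (16, 12)

1. A_x = 16  [[AB ⟂ BC ⇒ -8y+96=0] ∩ [|A−(20, 12)|²=16]]
2. A_y = 12  [[AB ⟂ BC ⇒ -8y+96=0] ∩ [|A−(20, 12)|²=16]]
   so A = (16, 12)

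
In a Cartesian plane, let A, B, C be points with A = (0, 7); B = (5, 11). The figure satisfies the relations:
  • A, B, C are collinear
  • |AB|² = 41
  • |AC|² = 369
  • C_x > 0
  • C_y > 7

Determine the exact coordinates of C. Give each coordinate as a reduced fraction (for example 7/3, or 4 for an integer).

C = (15, 19)

1. C_x = 15  [[A, B, C are collinear ⇒ -4x+5y-35=0] ∩ [|C−(0, 7)|²=369]]
2. C_y = 19  [[A, B, C are collinear ⇒ -4x+5y-35=0] ∩ [|C−(0, 7)|²=369]]
   so C = (15, 19)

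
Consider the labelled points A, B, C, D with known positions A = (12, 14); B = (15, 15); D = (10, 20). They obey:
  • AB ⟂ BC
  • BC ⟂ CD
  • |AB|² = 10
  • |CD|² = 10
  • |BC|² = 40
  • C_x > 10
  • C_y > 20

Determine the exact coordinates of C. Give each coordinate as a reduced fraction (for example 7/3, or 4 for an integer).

1. C_x = 13  [[AB ⟂ BC ⇒ 3x+1y-60=0] ∩ [|C−(10, 20)|²=10]]
2. C_y = 21  [[AB ⟂ BC ⇒ 3x+1y-60=0] ∩ [|C−(10, 20)|²=10]]
   so C = (13, 21)

C = (13, 21)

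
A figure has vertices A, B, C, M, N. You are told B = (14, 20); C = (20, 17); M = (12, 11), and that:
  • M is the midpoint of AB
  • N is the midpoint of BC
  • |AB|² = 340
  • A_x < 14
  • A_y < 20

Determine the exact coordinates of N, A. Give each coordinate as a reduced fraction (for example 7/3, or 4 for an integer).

N = (17, 37/2)
A = (10, 2)

1. A_x = 10  [A = 2·M−B = 2·(12, 11)−(14, 20)]
2. A_y = 2  [A = 2·M−B = 2·(12, 11)−(14, 20)]
   so A = (10, 2)
3. N_x = 17  [2·N = B+C = (14, 20)+(20, 17)]
4. N_y = 37/2  [2·N = B+C = (14, 20)+(20, 17)]
   so N = (17, 37/2)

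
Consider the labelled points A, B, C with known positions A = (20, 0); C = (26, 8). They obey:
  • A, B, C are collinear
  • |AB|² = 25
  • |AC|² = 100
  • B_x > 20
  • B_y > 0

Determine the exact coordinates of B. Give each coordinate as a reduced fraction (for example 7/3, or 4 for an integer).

1. B_x = 23  [[A, B, C are collinear ⇒ 8x-6y-160=0] ∩ [|B−(20, 0)|²=25]]
2. B_y = 4  [[A, B, C are collinear ⇒ 8x-6y-160=0] ∩ [|B−(20, 0)|²=25]]
   so B = (23, 4)

B = (23, 4)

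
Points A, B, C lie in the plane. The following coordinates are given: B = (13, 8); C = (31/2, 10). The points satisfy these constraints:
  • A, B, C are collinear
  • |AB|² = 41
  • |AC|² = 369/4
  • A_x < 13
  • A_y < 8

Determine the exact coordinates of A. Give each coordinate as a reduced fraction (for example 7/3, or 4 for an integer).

1. A_x = 8  [[A, B, C are collinear ⇒ -2x+5/2y+6=0] ∩ [|A−(13, 8)|²=41]]
2. A_y = 4  [[A, B, C are collinear ⇒ -2x+5/2y+6=0] ∩ [|A−(13, 8)|²=41]]
   so A = (8, 4)

A = (8, 4)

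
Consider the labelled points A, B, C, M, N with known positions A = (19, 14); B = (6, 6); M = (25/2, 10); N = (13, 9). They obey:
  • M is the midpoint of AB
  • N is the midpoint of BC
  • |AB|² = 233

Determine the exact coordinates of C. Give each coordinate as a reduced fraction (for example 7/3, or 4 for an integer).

C = (20, 12)

1. C_x = 20  [C = 2·N−B = 2·(13, 9)−(6, 6)]
2. C_y = 12  [C = 2·N−B = 2·(13, 9)−(6, 6)]
   so C = (20, 12)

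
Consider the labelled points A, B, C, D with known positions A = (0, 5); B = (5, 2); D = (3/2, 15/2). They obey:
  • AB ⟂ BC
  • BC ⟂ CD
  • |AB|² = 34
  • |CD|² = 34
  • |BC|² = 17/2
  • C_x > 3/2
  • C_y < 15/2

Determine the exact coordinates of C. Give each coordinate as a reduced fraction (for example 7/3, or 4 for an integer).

1. C_x = 13/2  [[AB ⟂ BC ⇒ 5x-3y-19=0] ∩ [|C−(3/2, 15/2)|²=34]]
2. C_y = 9/2  [[AB ⟂ BC ⇒ 5x-3y-19=0] ∩ [|C−(3/2, 15/2)|²=34]]
   so C = (13/2, 9/2)

C = (13/2, 9/2)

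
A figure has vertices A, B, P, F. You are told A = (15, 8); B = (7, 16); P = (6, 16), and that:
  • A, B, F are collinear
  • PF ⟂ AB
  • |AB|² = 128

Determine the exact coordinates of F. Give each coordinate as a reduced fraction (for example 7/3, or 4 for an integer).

F = (13/2, 33/2)

1. F_x = 13/2  [[A, B, F are collinear ⇒ -8x-8y+184=0] ∩ [PF ⟂ AB ⇒ -8x+8y-80=0]]
2. F_y = 33/2  [[A, B, F are collinear ⇒ -8x-8y+184=0] ∩ [PF ⟂ AB ⇒ -8x+8y-80=0]]
   so F = (13/2, 33/2)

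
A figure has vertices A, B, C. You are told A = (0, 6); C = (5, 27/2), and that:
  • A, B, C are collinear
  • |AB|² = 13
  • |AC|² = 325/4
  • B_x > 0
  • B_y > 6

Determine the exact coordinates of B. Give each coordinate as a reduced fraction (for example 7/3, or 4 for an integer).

1. B_x = 2  [[A, B, C are collinear ⇒ 15/2x-5y+30=0] ∩ [|B−(0, 6)|²=13]]
2. B_y = 9  [[A, B, C are collinear ⇒ 15/2x-5y+30=0] ∩ [|B−(0, 6)|²=13]]
   so B = (2, 9)

B = (2, 9)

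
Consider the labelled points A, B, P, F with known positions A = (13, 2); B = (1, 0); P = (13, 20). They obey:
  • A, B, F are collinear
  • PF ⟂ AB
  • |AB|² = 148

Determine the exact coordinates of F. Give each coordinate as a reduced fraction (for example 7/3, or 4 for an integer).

F = (589/37, 92/37)

1. F_x = 589/37  [[A, B, F are collinear ⇒ 2x-12y-2=0] ∩ [PF ⟂ AB ⇒ -12x-2y+196=0]]
2. F_y = 92/37  [[A, B, F are collinear ⇒ 2x-12y-2=0] ∩ [PF ⟂ AB ⇒ -12x-2y+196=0]]
   so F = (589/37, 92/37)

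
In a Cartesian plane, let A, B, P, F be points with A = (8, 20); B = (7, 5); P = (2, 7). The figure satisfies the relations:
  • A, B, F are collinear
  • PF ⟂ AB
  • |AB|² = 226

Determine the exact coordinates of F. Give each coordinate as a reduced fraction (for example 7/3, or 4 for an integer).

1. F_x = 1607/226  [[A, B, F are collinear ⇒ 15x-1y-100=0] ∩ [PF ⟂ AB ⇒ -1x-15y+107=0]]
2. F_y = 1505/226  [[A, B, F are collinear ⇒ 15x-1y-100=0] ∩ [PF ⟂ AB ⇒ -1x-15y+107=0]]
   so F = (1607/226, 1505/226)

F = (1607/226, 1505/226)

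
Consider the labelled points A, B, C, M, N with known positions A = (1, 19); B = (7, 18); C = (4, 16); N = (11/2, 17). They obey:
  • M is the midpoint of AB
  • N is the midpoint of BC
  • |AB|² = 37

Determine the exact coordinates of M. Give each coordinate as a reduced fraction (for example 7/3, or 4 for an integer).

M = (4, 37/2)

1. M_x = 4  [2·M = A+B = (1, 19)+(7, 18)]
2. M_y = 37/2  [2·M = A+B = (1, 19)+(7, 18)]
   so M = (4, 37/2)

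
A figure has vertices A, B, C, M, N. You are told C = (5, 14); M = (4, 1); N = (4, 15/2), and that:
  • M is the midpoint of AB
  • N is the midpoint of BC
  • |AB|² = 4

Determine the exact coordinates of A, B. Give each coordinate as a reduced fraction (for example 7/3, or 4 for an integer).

1. B_x = 3  [B = 2·N−C = 2·(4, 15/2)−(5, 14)]
2. B_y = 1  [B = 2·N−C = 2·(4, 15/2)−(5, 14)]
   so B = (3, 1)
3. A_x = 5  [A = 2·M−B = 2·(4, 1)−(3, 1)]
4. A_y = 1  [A = 2·M−B = 2·(4, 1)−(3, 1)]
   so A = (5, 1)

A = (5, 1)
B = (3, 1)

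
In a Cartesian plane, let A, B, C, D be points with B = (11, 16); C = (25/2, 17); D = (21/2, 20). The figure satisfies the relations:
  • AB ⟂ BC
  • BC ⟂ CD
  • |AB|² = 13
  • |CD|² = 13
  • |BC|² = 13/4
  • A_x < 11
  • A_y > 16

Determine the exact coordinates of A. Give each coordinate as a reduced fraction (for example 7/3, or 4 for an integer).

A = (9, 19)

1. A_x = 9  [[AB ⟂ BC ⇒ -3/2x-1y+65/2=0] ∩ [|A−(11, 16)|²=13]]
2. A_y = 19  [[AB ⟂ BC ⇒ -3/2x-1y+65/2=0] ∩ [|A−(11, 16)|²=13]]
   so A = (9, 19)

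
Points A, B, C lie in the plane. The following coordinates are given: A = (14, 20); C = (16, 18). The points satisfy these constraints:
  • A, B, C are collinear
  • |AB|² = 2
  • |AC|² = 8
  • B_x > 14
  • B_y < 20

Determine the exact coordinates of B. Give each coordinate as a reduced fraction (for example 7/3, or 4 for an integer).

B = (15, 19)

1. B_x = 15  [[A, B, C are collinear ⇒ -2x-2y+68=0] ∩ [|B−(14, 20)|²=2]]
2. B_y = 19  [[A, B, C are collinear ⇒ -2x-2y+68=0] ∩ [|B−(14, 20)|²=2]]
   so B = (15, 19)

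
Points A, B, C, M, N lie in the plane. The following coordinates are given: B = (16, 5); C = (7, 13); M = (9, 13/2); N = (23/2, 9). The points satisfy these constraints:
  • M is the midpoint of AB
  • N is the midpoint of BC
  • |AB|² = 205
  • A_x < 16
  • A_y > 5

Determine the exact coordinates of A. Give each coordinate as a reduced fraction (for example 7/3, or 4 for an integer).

1. A_x = 2  [A = 2·M−B = 2·(9, 13/2)−(16, 5)]
2. A_y = 8  [A = 2·M−B = 2·(9, 13/2)−(16, 5)]
   so A = (2, 8)

A = (2, 8)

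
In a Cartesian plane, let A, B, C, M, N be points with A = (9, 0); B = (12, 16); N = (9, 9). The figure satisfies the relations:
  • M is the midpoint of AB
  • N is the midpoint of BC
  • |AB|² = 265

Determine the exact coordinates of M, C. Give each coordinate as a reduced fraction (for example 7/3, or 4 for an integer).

1. M_x = 21/2  [2·M = A+B = (9, 0)+(12, 16)]
2. M_y = 8  [2·M = A+B = (9, 0)+(12, 16)]
   so M = (21/2, 8)
3. C_x = 6  [C = 2·N−B = 2·(9, 9)−(12, 16)]
4. C_y = 2  [C = 2·N−B = 2·(9, 9)−(12, 16)]
   so C = (6, 2)

M = (21/2, 8)
C = (6, 2)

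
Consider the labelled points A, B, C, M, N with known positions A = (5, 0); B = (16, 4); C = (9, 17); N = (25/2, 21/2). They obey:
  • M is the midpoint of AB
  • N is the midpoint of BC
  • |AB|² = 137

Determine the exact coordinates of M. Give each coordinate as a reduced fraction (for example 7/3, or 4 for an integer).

1. M_x = 21/2  [2·M = A+B = (5, 0)+(16, 4)]
2. M_y = 2  [2·M = A+B = (5, 0)+(16, 4)]
   so M = (21/2, 2)

M = (21/2, 2)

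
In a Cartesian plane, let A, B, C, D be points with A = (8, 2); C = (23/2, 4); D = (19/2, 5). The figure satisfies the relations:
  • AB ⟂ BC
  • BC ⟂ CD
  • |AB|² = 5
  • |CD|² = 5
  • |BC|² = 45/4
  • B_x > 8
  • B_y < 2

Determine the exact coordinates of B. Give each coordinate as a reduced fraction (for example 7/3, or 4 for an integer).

B = (10, 1)

1. B_x = 10  [[BC ⟂ CD ⇒ 2x-1y-19=0] ∩ [|B−(8, 2)|²=5]]
2. B_y = 1  [[BC ⟂ CD ⇒ 2x-1y-19=0] ∩ [|B−(8, 2)|²=5]]
   so B = (10, 1)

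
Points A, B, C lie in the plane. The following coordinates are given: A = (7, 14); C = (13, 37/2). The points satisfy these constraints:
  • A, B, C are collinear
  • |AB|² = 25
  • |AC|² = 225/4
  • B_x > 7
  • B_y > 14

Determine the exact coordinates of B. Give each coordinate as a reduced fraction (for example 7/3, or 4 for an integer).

1. B_x = 11  [[A, B, C are collinear ⇒ 9/2x-6y+105/2=0] ∩ [|B−(7, 14)|²=25]]
2. B_y = 17  [[A, B, C are collinear ⇒ 9/2x-6y+105/2=0] ∩ [|B−(7, 14)|²=25]]
   so B = (11, 17)

B = (11, 17)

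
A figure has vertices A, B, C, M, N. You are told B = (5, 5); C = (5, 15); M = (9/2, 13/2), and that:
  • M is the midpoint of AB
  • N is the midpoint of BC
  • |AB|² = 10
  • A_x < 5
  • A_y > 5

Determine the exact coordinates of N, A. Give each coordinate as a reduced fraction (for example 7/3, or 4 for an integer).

1. A_x = 4  [A = 2·M−B = 2·(9/2, 13/2)−(5, 5)]
2. A_y = 8  [A = 2·M−B = 2·(9/2, 13/2)−(5, 5)]
   so A = (4, 8)
3. N_x = 5  [2·N = B+C = (5, 5)+(5, 15)]
4. N_y = 10  [2·N = B+C = (5, 5)+(5, 15)]
   so N = (5, 10)

N = (5, 10)
A = (4, 8)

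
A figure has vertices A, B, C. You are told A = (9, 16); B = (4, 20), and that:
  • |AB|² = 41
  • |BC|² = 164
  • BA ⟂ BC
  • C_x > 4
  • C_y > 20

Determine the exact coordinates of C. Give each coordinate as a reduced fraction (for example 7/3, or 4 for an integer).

C = (12, 30)

1. C_x = 12  [[BA ⟂ BC ⇒ 5x-4y+60=0] ∩ [|C−(4, 20)|²=164]]
2. C_y = 30  [[BA ⟂ BC ⇒ 5x-4y+60=0] ∩ [|C−(4, 20)|²=164]]
   so C = (12, 30)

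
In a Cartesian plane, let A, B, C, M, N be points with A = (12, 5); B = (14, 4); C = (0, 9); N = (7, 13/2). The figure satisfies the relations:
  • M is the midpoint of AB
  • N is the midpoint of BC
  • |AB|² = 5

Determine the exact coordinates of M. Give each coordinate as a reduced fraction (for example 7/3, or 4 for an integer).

1. M_x = 13  [2·M = A+B = (12, 5)+(14, 4)]
2. M_y = 9/2  [2·M = A+B = (12, 5)+(14, 4)]
   so M = (13, 9/2)

M = (13, 9/2)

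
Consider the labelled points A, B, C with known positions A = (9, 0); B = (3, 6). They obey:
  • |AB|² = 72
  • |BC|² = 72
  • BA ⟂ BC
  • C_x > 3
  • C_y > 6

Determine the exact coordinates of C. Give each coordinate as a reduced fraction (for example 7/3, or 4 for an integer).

C = (9, 12)

1. C_x = 9  [[BA ⟂ BC ⇒ 6x-6y+18=0] ∩ [|C−(3, 6)|²=72]]
2. C_y = 12  [[BA ⟂ BC ⇒ 6x-6y+18=0] ∩ [|C−(3, 6)|²=72]]
   so C = (9, 12)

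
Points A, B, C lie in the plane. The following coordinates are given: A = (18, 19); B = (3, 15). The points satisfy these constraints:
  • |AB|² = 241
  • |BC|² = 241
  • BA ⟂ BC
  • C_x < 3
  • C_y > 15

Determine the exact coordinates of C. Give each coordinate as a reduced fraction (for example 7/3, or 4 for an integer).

C = (-1, 30)

1. C_x = -1  [[BA ⟂ BC ⇒ 15x+4y-105=0] ∩ [|C−(3, 15)|²=241]]
2. C_y = 30  [[BA ⟂ BC ⇒ 15x+4y-105=0] ∩ [|C−(3, 15)|²=241]]
   so C = (-1, 30)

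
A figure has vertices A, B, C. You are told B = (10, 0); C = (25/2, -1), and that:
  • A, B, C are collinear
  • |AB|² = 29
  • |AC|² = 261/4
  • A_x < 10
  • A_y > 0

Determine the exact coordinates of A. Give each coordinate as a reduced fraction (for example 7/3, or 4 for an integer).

1. A_x = 5  [[A, B, C are collinear ⇒ 1x+5/2y-10=0] ∩ [|A−(10, 0)|²=29]]
2. A_y = 2  [[A, B, C are collinear ⇒ 1x+5/2y-10=0] ∩ [|A−(10, 0)|²=29]]
   so A = (5, 2)

A = (5, 2)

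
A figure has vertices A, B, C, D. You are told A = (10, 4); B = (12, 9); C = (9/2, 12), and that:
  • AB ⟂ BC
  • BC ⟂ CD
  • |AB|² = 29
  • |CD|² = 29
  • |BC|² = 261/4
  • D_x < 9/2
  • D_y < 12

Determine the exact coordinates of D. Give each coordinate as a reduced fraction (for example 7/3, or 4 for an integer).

1. D_x = 5/2  [[BC ⟂ CD ⇒ -15/2x+3y-9/4=0] ∩ [|D−(9/2, 12)|²=29]]
2. D_y = 7  [[BC ⟂ CD ⇒ -15/2x+3y-9/4=0] ∩ [|D−(9/2, 12)|²=29]]
   so D = (5/2, 7)

D = (5/2, 7)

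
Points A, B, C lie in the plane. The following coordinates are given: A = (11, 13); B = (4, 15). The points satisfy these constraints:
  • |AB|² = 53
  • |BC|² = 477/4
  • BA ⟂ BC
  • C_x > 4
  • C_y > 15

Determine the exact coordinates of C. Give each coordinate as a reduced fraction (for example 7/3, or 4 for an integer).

C = (7, 51/2)

1. C_x = 7  [[BA ⟂ BC ⇒ 7x-2y+2=0] ∩ [|C−(4, 15)|²=477/4]]
2. C_y = 51/2  [[BA ⟂ BC ⇒ 7x-2y+2=0] ∩ [|C−(4, 15)|²=477/4]]
   so C = (7, 51/2)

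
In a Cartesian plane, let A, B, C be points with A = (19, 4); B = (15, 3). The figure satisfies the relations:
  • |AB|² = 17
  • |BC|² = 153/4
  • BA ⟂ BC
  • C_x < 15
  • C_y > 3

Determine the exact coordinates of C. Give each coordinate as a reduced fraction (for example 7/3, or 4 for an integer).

C = (27/2, 9)

1. C_x = 27/2  [[BA ⟂ BC ⇒ 4x+1y-63=0] ∩ [|C−(15, 3)|²=153/4]]
2. C_y = 9  [[BA ⟂ BC ⇒ 4x+1y-63=0] ∩ [|C−(15, 3)|²=153/4]]
   so C = (27/2, 9)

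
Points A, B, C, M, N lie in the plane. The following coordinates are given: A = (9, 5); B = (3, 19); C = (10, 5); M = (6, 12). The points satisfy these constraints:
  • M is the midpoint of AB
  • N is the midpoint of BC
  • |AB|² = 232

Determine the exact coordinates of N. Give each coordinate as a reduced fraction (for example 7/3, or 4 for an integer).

1. N_x = 13/2  [2·N = B+C = (3, 19)+(10, 5)]
2. N_y = 12  [2·N = B+C = (3, 19)+(10, 5)]
   so N = (13/2, 12)

N = (13/2, 12)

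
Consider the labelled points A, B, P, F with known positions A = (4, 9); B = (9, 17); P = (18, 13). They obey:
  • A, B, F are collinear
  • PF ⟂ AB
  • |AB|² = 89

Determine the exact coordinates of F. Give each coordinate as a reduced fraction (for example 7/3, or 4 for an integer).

1. F_x = 866/89  [[A, B, F are collinear ⇒ -8x+5y-13=0] ∩ [PF ⟂ AB ⇒ 5x+8y-194=0]]
2. F_y = 1617/89  [[A, B, F are collinear ⇒ -8x+5y-13=0] ∩ [PF ⟂ AB ⇒ 5x+8y-194=0]]
   so F = (866/89, 1617/89)

F = (866/89, 1617/89)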